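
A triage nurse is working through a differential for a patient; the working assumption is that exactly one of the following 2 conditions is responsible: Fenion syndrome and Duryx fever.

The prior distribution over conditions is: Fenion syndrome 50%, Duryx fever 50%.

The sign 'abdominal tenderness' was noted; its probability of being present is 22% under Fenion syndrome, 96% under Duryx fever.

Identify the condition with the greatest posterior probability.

Duryx fever

Multiply each prior by the likelihood of the sign:
  Fenion syndrome: 0.50 × 0.22 = 0.11
  Duryx fever: 0.50 × 0.96 = 0.48
Marginal likelihood of the evidence = 0.59.
P(Fenion syndrome | evidence) ≈ 0.11 / 0.59 ≈ 0.186
P(Duryx fever | evidence) ≈ 0.48 / 0.59 ≈ 0.814
The largest is 0.814, so Duryx fever is most probable.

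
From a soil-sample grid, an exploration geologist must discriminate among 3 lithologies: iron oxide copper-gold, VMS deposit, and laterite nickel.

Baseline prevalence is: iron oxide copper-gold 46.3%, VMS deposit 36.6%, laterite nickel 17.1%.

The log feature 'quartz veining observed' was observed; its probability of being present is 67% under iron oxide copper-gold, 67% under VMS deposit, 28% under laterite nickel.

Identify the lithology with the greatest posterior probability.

By Bayes' rule, the unnormalized weight for each hypothesis is prior × likelihood:
  iron oxide copper-gold: 0.463 × 0.67 = 0.31021
  VMS deposit: 0.366 × 0.67 = 0.24522
  laterite nickel: 0.171 × 0.28 = 0.04788
Marginal likelihood of the evidence = 0.60331.
P(iron oxide copper-gold | evidence) ≈ 0.31021 / 0.60331 ≈ 0.514
P(VMS deposit | evidence) ≈ 0.24522 / 0.60331 ≈ 0.406
P(laterite nickel | evidence) ≈ 0.04788 / 0.60331 ≈ 0.079
The largest is 0.514, so iron oxide copper-gold is most probable.

iron oxide copper-gold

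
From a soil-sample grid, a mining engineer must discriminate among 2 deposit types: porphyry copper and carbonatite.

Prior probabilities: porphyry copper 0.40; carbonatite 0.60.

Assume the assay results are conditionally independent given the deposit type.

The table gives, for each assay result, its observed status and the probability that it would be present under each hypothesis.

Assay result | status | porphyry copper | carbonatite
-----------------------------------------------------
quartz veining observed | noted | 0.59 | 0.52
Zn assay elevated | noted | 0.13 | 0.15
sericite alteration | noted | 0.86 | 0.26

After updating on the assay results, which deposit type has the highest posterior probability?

By Bayes' rule with conditional independence, the unnormalized weight for each hypothesis is prior × ∏ likelihoods:
  porphyry copper: 0.40 × 0.59 × 0.13 × 0.86 = 0.026385
  carbonatite: 0.60 × 0.52 × 0.15 × 0.26 = 0.012168
The unnormalized weights sum to 0.038553.
P(porphyry copper | evidence) ≈ 0.026385 / 0.038553 ≈ 0.684
P(carbonatite | evidence) ≈ 0.012168 / 0.038553 ≈ 0.316
The largest is 0.684, so porphyry copper is most probable.

porphyry copper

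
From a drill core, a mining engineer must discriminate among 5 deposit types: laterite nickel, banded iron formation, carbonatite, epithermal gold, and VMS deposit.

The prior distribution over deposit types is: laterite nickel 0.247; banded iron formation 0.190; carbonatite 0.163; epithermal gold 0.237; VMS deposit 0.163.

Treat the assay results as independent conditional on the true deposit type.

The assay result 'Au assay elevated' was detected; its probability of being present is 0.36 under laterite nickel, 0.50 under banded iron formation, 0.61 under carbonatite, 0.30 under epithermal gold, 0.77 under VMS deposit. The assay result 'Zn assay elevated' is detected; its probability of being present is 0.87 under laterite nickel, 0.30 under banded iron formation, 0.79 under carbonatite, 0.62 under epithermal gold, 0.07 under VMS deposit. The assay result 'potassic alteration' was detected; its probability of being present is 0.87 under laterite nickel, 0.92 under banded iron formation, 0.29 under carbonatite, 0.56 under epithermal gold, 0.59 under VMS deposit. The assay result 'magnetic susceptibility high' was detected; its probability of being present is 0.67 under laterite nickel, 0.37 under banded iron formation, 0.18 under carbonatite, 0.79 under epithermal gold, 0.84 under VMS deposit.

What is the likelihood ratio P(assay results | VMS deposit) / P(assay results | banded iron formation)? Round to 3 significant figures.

0.523

Take the product of per-assay result likelihoods under each hypothesis, then divide.
  VMS deposit: 0.77 × 0.07 × 0.59 × 0.84 = 0.026713
  banded iron formation: 0.50 × 0.30 × 0.92 × 0.37 = 0.05106
Bayes factor = 0.026713 / 0.05106 ≈ 0.523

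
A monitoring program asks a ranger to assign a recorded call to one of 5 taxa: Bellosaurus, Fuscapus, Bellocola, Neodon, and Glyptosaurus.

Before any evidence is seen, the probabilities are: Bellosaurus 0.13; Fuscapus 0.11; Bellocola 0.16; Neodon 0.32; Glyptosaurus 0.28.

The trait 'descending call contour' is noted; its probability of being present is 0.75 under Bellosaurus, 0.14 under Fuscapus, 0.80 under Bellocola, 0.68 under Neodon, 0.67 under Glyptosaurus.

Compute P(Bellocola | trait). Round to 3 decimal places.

0.198

By Bayes' rule, the unnormalized weight for each hypothesis is prior × likelihood:
  Bellosaurus: 0.13 × 0.75 = 0.0975
  Fuscapus: 0.11 × 0.14 = 0.0154
  Bellocola: 0.16 × 0.80 = 0.128
  Neodon: 0.32 × 0.68 = 0.2176
  Glyptosaurus: 0.28 × 0.67 = 0.1876
The unnormalized weights sum to 0.6461.
P(Bellocola | evidence) = 0.128 / 0.6461 ≈ 0.198.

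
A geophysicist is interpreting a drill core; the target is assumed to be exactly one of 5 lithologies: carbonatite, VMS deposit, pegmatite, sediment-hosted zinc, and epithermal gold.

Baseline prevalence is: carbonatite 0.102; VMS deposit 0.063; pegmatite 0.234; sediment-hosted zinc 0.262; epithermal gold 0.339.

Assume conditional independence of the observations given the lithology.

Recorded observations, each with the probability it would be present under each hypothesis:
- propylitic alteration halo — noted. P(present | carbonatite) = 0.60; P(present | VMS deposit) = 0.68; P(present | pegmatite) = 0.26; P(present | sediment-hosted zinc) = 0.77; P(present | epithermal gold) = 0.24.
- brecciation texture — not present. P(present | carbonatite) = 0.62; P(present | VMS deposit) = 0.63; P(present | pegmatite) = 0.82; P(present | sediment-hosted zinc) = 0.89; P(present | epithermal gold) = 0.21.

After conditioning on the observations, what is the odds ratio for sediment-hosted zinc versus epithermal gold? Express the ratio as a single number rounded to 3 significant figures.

0.345

Posterior odds equal prior odds times the likelihood ratio; only the two competing hypotheses matter (using 1 − P(present | H) for each absent observation).
  sediment-hosted zinc: 0.262 × 0.77 × (1 − 0.89) = 0.022191
  epithermal gold: 0.339 × 0.24 × (1 − 0.21) = 0.064274
Odds(sediment-hosted zinc : epithermal gold) = 0.022191 / 0.064274 ≈ 0.345.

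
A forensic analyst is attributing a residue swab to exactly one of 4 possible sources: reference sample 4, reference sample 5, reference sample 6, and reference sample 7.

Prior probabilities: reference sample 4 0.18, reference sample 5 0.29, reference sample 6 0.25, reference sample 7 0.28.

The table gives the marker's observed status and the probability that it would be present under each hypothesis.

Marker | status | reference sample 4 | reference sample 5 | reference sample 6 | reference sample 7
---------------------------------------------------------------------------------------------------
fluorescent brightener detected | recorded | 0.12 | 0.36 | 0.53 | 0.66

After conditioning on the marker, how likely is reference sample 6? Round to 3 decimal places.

0.299

For each hypothesis, the unnormalized posterior weight is prior × likelihood:
  reference sample 4: 0.18 × 0.12 = 0.0216
  reference sample 5: 0.29 × 0.36 = 0.1044
  reference sample 6: 0.25 × 0.53 = 0.1325
  reference sample 7: 0.28 × 0.66 = 0.1848
The unnormalized weights sum to 0.4433.
P(reference sample 6 | evidence) = 0.1325 / 0.4433 ≈ 0.299.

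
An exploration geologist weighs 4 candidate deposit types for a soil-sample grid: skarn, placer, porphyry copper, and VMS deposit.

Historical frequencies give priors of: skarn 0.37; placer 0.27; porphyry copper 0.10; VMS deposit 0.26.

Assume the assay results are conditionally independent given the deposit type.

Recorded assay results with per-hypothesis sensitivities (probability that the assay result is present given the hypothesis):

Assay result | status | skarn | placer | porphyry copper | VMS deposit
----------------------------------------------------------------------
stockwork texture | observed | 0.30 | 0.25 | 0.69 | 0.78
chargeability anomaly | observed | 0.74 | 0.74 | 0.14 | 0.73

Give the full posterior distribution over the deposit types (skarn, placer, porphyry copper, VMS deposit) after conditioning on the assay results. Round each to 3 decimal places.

Multiply each prior by the joint likelihood of the assay result pattern:
  skarn: 0.37 × 0.30 × 0.74 = 0.08214
  placer: 0.27 × 0.25 × 0.74 = 0.04995
  porphyry copper: 0.10 × 0.69 × 0.14 = 0.00966
  VMS deposit: 0.26 × 0.78 × 0.73 = 0.14804
Normalizing constant Z = 0.08214 + 0.04995 + 0.00966 + 0.14804 = 0.28979.
P(skarn | evidence) = 0.08214 / 0.28979 ≈ 0.283
P(placer | evidence) = 0.04995 / 0.28979 ≈ 0.172
P(porphyry copper | evidence) = 0.00966 / 0.28979 ≈ 0.033
P(VMS deposit | evidence) = 0.14804 / 0.28979 ≈ 0.511

0.283, 0.172, 0.033, 0.511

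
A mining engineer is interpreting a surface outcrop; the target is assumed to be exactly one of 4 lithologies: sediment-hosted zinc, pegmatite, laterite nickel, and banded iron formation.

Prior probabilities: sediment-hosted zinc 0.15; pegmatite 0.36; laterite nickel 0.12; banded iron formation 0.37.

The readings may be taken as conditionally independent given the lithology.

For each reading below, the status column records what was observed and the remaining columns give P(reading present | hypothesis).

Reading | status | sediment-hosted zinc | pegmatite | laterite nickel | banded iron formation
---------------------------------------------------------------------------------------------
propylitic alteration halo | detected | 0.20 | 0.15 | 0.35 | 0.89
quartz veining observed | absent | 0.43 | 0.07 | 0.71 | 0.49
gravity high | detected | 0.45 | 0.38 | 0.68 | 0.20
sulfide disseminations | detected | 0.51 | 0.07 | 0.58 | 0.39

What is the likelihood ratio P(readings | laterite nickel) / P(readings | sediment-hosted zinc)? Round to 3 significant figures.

The Bayes factor is the ratio of the joint likelihoods of the reading pattern under the two hypotheses (using 1 − P(present | H) for each absent reading).
  laterite nickel: 0.35 × (1 − 0.71) × 0.68 × 0.58 = 0.040032
  sediment-hosted zinc: 0.20 × (1 − 0.43) × 0.45 × 0.51 = 0.026163
Bayes factor = 0.040032 / 0.026163 ≈ 1.53

1.53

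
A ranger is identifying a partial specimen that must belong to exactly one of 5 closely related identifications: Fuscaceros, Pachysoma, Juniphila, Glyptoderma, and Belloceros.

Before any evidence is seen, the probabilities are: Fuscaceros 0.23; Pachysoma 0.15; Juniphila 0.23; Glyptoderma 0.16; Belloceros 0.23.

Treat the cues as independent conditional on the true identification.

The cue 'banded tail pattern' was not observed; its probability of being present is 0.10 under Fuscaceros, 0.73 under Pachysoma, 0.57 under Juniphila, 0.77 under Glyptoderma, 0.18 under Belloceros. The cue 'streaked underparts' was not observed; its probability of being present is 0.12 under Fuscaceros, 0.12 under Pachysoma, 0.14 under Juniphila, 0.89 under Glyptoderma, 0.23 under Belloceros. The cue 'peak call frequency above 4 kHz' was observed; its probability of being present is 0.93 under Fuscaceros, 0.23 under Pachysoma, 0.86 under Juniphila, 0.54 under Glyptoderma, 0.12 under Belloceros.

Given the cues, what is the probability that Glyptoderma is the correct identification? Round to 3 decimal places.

0.008

For each hypothesis, the unnormalized posterior weight is prior × product of the cue likelihoods (using 1 − P(present | H) for each absent cue):
  Fuscaceros: 0.23 × (1 − 0.10) × (1 − 0.12) × 0.93 = 0.16941
  Pachysoma: 0.15 × (1 − 0.73) × (1 − 0.12) × 0.23 = 0.0081972
  Juniphila: 0.23 × (1 − 0.57) × (1 − 0.14) × 0.86 = 0.073146
  Glyptoderma: 0.16 × (1 − 0.77) × (1 − 0.89) × 0.54 = 0.0021859
  Belloceros: 0.23 × (1 − 0.18) × (1 − 0.23) × 0.12 = 0.017427
Marginal likelihood of the evidence = 0.27037.
P(Glyptoderma | evidence) = 0.0021859 / 0.27037 ≈ 0.008.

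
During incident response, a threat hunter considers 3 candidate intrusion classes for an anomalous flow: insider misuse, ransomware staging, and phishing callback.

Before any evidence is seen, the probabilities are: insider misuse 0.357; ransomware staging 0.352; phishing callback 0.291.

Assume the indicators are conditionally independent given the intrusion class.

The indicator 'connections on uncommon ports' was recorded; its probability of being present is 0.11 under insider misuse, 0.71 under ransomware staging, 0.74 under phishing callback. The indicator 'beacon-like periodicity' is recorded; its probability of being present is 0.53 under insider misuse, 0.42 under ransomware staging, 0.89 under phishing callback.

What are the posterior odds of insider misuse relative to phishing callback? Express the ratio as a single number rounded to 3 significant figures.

0.109

Unnormalized posterior weight (prior times the indicator likelihoods) for each of the two hypotheses:
  insider misuse: 0.357 × 0.11 × 0.53 = 0.020813
  phishing callback: 0.291 × 0.74 × 0.89 = 0.19165
Posterior odds = 0.020813 / 0.19165 ≈ 0.109.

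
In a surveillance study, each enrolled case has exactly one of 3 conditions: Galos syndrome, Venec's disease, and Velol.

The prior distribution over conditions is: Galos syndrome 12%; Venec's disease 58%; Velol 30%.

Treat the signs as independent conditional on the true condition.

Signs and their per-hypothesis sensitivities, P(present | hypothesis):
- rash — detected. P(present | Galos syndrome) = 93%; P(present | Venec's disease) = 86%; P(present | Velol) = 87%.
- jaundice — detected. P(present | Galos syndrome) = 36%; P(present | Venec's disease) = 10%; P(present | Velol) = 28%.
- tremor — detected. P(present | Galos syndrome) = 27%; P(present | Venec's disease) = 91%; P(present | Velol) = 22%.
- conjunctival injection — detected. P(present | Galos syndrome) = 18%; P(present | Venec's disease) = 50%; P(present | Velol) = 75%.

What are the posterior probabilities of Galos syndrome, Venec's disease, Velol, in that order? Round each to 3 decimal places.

0.053, 0.618, 0.329

By Bayes' rule with conditional independence, the unnormalized weight for each hypothesis is prior × ∏ likelihoods:
  Galos syndrome: 0.12 × 0.93 × 0.36 × 0.27 × 0.18 = 0.0019526
  Venec's disease: 0.58 × 0.86 × 0.10 × 0.91 × 0.50 = 0.022695
  Velol: 0.30 × 0.87 × 0.28 × 0.22 × 0.75 = 0.012058
Marginal likelihood of the evidence = 0.036706.
P(Galos syndrome | evidence) = 0.0019526 / 0.036706 ≈ 0.053
P(Venec's disease | evidence) = 0.022695 / 0.036706 ≈ 0.618
P(Velol | evidence) = 0.012058 / 0.036706 ≈ 0.329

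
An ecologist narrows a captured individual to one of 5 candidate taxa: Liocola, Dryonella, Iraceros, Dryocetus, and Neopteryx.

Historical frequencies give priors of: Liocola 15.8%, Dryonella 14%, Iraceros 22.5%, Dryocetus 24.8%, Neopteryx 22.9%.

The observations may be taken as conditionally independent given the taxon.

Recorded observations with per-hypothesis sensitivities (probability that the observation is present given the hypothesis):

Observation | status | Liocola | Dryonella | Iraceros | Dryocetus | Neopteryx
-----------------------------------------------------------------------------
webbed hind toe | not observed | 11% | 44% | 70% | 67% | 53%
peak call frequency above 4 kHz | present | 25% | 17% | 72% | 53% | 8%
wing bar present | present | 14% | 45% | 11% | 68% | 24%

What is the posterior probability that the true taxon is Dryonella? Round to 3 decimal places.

For each hypothesis, the unnormalized posterior weight is prior × product of the observation likelihoods (using 1 − P(present | H) for each absent observation):
  Liocola: 0.158 × (1 − 0.11) × 0.25 × 0.14 = 0.0049217
  Dryonella: 0.140 × (1 − 0.44) × 0.17 × 0.45 = 0.0059976
  Iraceros: 0.225 × (1 − 0.70) × 0.72 × 0.11 = 0.005346
  Dryocetus: 0.248 × (1 − 0.67) × 0.53 × 0.68 = 0.029495
  Neopteryx: 0.229 × (1 − 0.53) × 0.08 × 0.24 = 0.0020665
The unnormalized weights sum to 0.047827.
P(Dryonella | evidence) = 0.0059976 / 0.047827 ≈ 0.125.

0.125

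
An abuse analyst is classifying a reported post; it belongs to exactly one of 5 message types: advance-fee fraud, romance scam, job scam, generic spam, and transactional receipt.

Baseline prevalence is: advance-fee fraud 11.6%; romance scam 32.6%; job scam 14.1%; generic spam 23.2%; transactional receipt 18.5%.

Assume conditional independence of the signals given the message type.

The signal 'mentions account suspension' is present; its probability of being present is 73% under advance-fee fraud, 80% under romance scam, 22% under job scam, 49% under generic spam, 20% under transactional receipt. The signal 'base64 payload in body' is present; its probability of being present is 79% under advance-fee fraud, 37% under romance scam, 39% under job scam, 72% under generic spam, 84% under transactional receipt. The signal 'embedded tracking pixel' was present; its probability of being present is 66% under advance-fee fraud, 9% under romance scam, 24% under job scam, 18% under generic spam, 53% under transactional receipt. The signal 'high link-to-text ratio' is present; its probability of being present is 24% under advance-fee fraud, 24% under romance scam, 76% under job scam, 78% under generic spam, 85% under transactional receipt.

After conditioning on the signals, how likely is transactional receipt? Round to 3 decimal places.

For each hypothesis, the unnormalized posterior weight is prior × product of the signal likelihoods:
  advance-fee fraud: 0.116 × 0.73 × 0.79 × 0.66 × 0.24 = 0.010597
  romance scam: 0.326 × 0.80 × 0.37 × 0.09 × 0.24 = 0.0020843
  job scam: 0.141 × 0.22 × 0.39 × 0.24 × 0.76 = 0.0022066
  generic spam: 0.232 × 0.49 × 0.72 × 0.18 × 0.78 = 0.011492
  transactional receipt: 0.185 × 0.20 × 0.84 × 0.53 × 0.85 = 0.014002
Normalizing constant Z = 0.010597 + 0.0020843 + 0.0022066 + 0.011492 + 0.014002 = 0.040381.
P(transactional receipt | evidence) = 0.014002 / 0.040381 ≈ 0.347.

0.347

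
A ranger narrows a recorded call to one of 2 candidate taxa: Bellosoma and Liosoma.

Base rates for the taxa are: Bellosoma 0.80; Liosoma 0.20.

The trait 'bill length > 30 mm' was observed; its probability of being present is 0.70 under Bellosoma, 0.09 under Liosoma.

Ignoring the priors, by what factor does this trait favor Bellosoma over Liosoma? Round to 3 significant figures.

7.78

Likelihood of this trait under each hypothesis:
  Bellosoma: 0.7
  Liosoma: 0.09
Bayes factor = 0.7 / 0.09 ≈ 7.78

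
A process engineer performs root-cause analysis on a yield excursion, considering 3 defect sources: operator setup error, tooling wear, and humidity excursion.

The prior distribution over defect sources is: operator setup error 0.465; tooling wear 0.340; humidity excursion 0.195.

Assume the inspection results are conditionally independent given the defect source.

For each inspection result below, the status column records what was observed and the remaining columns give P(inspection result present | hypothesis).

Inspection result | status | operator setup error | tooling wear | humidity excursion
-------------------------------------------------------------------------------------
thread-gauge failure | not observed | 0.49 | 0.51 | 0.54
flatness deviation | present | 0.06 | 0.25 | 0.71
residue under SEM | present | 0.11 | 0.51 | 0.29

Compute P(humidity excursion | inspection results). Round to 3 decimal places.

For each hypothesis, the unnormalized posterior weight is prior × product of the inspection result likelihoods (using 1 − P(present | H) for each absent inspection result):
  operator setup error: 0.465 × (1 − 0.49) × 0.06 × 0.11 = 0.0015652
  tooling wear: 0.340 × (1 − 0.51) × 0.25 × 0.51 = 0.021241
  humidity excursion: 0.195 × (1 − 0.54) × 0.71 × 0.29 = 0.018469
The unnormalized weights sum to 0.041276.
P(humidity excursion | evidence) = 0.018469 / 0.041276 ≈ 0.447.

0.447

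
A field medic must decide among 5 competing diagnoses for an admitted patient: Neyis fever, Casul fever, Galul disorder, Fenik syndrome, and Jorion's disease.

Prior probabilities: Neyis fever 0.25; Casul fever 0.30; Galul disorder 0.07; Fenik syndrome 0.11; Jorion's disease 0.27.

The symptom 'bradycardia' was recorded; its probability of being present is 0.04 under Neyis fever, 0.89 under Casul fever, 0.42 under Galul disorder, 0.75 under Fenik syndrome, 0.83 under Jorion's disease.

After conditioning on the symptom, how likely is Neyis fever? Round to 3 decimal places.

0.016

By Bayes' rule, the unnormalized weight for each hypothesis is prior × likelihood:
  Neyis fever: 0.25 × 0.04 = 0.01
  Casul fever: 0.30 × 0.89 = 0.267
  Galul disorder: 0.07 × 0.42 = 0.0294
  Fenik syndrome: 0.11 × 0.75 = 0.0825
  Jorion's disease: 0.27 × 0.83 = 0.2241
Normalizing constant Z = 0.01 + 0.267 + 0.0294 + 0.0825 + 0.2241 = 0.613.
P(Neyis fever | evidence) = 0.01 / 0.613 ≈ 0.016.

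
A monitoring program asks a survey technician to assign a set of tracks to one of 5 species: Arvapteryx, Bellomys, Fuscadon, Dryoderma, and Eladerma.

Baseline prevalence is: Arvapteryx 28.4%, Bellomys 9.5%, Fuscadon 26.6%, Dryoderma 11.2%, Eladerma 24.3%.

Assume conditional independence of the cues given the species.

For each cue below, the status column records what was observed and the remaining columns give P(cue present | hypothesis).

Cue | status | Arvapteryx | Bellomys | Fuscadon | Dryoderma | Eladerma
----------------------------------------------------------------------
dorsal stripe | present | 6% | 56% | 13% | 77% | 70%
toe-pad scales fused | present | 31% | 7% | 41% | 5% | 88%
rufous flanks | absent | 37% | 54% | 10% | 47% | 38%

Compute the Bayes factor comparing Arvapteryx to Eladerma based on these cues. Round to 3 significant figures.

0.0307

Joint likelihood of the cue pattern under each hypothesis (using 1 − P(present | H) for each absent cue):
  Arvapteryx: 0.06 × 0.31 × (1 − 0.37) = 0.011718
  Eladerma: 0.70 × 0.88 × (1 − 0.38) = 0.38192
Bayes factor = 0.011718 / 0.38192 ≈ 0.0307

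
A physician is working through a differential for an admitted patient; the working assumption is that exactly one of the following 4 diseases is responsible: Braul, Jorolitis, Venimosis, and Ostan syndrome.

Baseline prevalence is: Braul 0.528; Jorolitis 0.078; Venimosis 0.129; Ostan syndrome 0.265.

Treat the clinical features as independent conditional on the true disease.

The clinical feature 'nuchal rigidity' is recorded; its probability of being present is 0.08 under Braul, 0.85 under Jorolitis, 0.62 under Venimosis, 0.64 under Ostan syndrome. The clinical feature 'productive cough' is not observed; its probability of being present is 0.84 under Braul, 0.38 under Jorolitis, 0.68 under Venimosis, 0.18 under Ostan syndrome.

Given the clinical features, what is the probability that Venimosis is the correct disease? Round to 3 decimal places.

For each hypothesis, the unnormalized posterior weight is prior × product of the clinical feature likelihoods (using 1 − P(present | H) for each absent clinical feature):
  Braul: 0.528 × 0.08 × (1 − 0.84) = 0.0067584
  Jorolitis: 0.078 × 0.85 × (1 − 0.38) = 0.041106
  Venimosis: 0.129 × 0.62 × (1 − 0.68) = 0.025594
  Ostan syndrome: 0.265 × 0.64 × (1 − 0.18) = 0.13907
Normalizing constant Z = 0.0067584 + 0.041106 + 0.025594 + 0.13907 = 0.21253.
P(Venimosis | evidence) = 0.025594 / 0.21253 ≈ 0.120.

0.120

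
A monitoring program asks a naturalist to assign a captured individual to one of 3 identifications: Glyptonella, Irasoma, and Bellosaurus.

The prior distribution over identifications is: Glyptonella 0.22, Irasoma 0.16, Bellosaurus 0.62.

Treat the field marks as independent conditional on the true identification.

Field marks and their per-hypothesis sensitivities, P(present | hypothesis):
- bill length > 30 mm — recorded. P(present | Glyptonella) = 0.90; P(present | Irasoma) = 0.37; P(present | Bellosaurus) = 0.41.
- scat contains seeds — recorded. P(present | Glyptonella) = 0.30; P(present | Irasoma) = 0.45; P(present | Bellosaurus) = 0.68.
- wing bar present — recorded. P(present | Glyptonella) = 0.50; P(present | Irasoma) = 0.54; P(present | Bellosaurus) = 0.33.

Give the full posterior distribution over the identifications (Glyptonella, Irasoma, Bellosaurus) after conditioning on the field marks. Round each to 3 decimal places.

0.294, 0.142, 0.564

Multiply each prior by the joint likelihood of the field mark pattern:
  Glyptonella: 0.22 × 0.90 × 0.30 × 0.50 = 0.0297
  Irasoma: 0.16 × 0.37 × 0.45 × 0.54 = 0.014386
  Bellosaurus: 0.62 × 0.41 × 0.68 × 0.33 = 0.057042
Marginal likelihood of the evidence = 0.10113.
P(Glyptonella | evidence) = 0.0297 / 0.10113 ≈ 0.294
P(Irasoma | evidence) = 0.014386 / 0.10113 ≈ 0.142
P(Bellosaurus | evidence) = 0.057042 / 0.10113 ≈ 0.564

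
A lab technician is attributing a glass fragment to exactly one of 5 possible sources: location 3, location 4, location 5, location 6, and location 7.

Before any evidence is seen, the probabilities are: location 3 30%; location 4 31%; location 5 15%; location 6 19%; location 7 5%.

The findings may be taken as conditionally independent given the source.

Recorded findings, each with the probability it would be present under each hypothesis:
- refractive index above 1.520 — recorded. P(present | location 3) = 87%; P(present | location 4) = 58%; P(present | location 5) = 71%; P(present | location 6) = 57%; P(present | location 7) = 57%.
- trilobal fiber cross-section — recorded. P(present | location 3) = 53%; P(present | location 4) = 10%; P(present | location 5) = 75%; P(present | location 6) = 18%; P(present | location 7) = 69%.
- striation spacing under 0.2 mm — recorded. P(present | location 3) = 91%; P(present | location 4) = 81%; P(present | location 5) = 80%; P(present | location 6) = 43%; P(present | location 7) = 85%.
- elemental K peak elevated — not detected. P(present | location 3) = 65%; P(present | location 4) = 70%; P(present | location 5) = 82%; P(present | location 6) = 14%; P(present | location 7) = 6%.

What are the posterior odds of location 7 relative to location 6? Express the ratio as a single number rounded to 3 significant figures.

Posterior odds equal prior odds times the likelihood ratio; only the two competing hypotheses matter (using 1 − P(present | H) for each absent finding).
  location 7: 0.05 × 0.57 × 0.69 × 0.85 × (1 − 0.06) = 0.015712
  location 6: 0.19 × 0.57 × 0.18 × 0.43 × (1 − 0.14) = 0.0072089
Posterior odds = 0.015712 / 0.0072089 ≈ 2.18.

2.18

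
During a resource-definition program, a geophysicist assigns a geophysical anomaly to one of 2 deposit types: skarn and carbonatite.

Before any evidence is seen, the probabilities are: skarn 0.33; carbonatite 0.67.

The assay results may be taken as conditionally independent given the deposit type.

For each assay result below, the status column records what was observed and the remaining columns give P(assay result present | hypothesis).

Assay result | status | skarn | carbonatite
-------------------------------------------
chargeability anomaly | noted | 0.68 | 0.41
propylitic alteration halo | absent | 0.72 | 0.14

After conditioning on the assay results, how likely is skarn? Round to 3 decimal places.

For each hypothesis, the unnormalized posterior weight is prior × product of the assay result likelihoods (using 1 − P(present | H) for each absent assay result):
  skarn: 0.33 × 0.68 × (1 − 0.72) = 0.062832
  carbonatite: 0.67 × 0.41 × (1 − 0.14) = 0.23624
The unnormalized weights sum to 0.29907.
P(skarn | evidence) = 0.062832 / 0.29907 ≈ 0.210.

0.210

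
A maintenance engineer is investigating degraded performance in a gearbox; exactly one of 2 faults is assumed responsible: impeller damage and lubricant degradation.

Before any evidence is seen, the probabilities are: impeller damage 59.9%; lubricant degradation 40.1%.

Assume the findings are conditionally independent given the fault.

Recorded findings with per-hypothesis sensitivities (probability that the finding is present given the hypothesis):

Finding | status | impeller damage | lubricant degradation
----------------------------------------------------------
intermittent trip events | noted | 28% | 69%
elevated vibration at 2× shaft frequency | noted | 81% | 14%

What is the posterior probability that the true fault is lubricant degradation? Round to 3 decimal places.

Multiply each prior by the joint likelihood of the evidence pattern:
  impeller damage: 0.599 × 0.28 × 0.81 = 0.13585
  lubricant degradation: 0.401 × 0.69 × 0.14 = 0.038737
Marginal likelihood of the evidence = 0.17459.
P(lubricant degradation | evidence) = 0.038737 / 0.17459 ≈ 0.222.

0.222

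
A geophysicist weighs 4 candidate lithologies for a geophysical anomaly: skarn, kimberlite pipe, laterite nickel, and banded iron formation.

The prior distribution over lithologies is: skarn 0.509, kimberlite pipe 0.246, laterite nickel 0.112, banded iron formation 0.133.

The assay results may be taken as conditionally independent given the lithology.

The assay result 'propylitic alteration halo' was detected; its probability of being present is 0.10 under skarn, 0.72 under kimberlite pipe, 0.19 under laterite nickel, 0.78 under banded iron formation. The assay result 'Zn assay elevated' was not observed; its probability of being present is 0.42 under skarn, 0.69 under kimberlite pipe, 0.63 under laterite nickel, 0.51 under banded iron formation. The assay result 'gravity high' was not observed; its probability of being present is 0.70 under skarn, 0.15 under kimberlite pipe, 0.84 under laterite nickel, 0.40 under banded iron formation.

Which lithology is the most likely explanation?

Multiply each prior by the joint likelihood of the assay result pattern (using 1 − P(present | H) for each absent assay result):
  skarn: 0.509 × 0.10 × (1 − 0.42) × (1 − 0.70) = 0.0088566
  kimberlite pipe: 0.246 × 0.72 × (1 − 0.69) × (1 − 0.15) = 0.046671
  laterite nickel: 0.112 × 0.19 × (1 − 0.63) × (1 − 0.84) = 0.0012598
  banded iron formation: 0.133 × 0.78 × (1 − 0.51) × (1 − 0.40) = 0.0305
Normalizing constant Z = 0.0088566 + 0.046671 + 0.0012598 + 0.0305 = 0.087287.
P(skarn | evidence) ≈ 0.0088566 / 0.087287 ≈ 0.101
P(kimberlite pipe | evidence) ≈ 0.046671 / 0.087287 ≈ 0.535
P(laterite nickel | evidence) ≈ 0.0012598 / 0.087287 ≈ 0.014
P(banded iron formation | evidence) ≈ 0.0305 / 0.087287 ≈ 0.349
The largest is 0.535, so kimberlite pipe is most probable.

kimberlite pipe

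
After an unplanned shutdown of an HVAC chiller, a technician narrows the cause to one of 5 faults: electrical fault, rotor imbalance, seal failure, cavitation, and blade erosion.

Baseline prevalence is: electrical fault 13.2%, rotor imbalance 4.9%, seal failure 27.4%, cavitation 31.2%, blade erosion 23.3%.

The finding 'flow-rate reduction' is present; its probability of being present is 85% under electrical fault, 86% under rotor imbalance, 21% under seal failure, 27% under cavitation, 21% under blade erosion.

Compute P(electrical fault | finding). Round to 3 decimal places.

By Bayes' rule, the unnormalized weight for each hypothesis is prior × likelihood:
  electrical fault: 0.132 × 0.85 = 0.1122
  rotor imbalance: 0.049 × 0.86 = 0.04214
  seal failure: 0.274 × 0.21 = 0.05754
  cavitation: 0.312 × 0.27 = 0.08424
  blade erosion: 0.233 × 0.21 = 0.04893
The unnormalized weights sum to 0.34505.
P(electrical fault | evidence) = 0.1122 / 0.34505 ≈ 0.325.

0.325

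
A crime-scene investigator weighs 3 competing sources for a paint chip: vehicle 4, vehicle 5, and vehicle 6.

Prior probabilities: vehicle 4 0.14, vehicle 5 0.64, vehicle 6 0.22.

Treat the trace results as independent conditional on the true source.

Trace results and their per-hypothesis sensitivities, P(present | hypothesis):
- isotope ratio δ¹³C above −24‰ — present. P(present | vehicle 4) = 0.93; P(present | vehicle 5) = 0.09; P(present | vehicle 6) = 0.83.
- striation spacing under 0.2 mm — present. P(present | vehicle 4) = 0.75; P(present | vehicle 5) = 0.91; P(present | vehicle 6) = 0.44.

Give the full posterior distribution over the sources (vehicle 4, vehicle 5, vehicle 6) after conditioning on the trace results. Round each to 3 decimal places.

0.424, 0.227, 0.349

For each hypothesis, the unnormalized posterior weight is prior × product of the trace result likelihoods:
  vehicle 4: 0.14 × 0.93 × 0.75 = 0.09765
  vehicle 5: 0.64 × 0.09 × 0.91 = 0.052416
  vehicle 6: 0.22 × 0.83 × 0.44 = 0.080344
The unnormalized weights sum to 0.23041.
P(vehicle 4 | evidence) = 0.09765 / 0.23041 ≈ 0.424
P(vehicle 5 | evidence) = 0.052416 / 0.23041 ≈ 0.227
P(vehicle 6 | evidence) = 0.080344 / 0.23041 ≈ 0.349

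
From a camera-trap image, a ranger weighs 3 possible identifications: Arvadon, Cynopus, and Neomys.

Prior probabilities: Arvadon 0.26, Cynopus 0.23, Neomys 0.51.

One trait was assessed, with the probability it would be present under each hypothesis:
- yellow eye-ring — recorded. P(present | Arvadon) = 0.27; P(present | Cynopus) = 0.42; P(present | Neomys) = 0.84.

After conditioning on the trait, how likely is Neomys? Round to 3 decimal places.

By Bayes' rule, the unnormalized weight for each hypothesis is prior × likelihood:
  Arvadon: 0.26 × 0.27 = 0.0702
  Cynopus: 0.23 × 0.42 = 0.0966
  Neomys: 0.51 × 0.84 = 0.4284
Normalizing constant Z = 0.0702 + 0.0966 + 0.4284 = 0.5952.
P(Neomys | evidence) = 0.4284 / 0.5952 ≈ 0.720.

0.720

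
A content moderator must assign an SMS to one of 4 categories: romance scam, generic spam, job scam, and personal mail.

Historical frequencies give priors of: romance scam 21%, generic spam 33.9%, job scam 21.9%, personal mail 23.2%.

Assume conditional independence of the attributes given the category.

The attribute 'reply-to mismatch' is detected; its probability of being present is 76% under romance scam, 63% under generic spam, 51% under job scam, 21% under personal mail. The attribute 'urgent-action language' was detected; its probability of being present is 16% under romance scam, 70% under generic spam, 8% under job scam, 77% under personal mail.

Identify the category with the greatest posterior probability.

generic spam

For each hypothesis, the unnormalized posterior weight is prior × product of the attribute likelihoods:
  romance scam: 0.210 × 0.76 × 0.16 = 0.025536
  generic spam: 0.339 × 0.63 × 0.70 = 0.1495
  job scam: 0.219 × 0.51 × 0.08 = 0.0089352
  personal mail: 0.232 × 0.21 × 0.77 = 0.037514
Marginal likelihood of the evidence = 0.22148.
P(romance scam | evidence) ≈ 0.025536 / 0.22148 ≈ 0.115
P(generic spam | evidence) ≈ 0.1495 / 0.22148 ≈ 0.675
P(job scam | evidence) ≈ 0.0089352 / 0.22148 ≈ 0.040
P(personal mail | evidence) ≈ 0.037514 / 0.22148 ≈ 0.169
The largest is 0.675, so generic spam is most probable.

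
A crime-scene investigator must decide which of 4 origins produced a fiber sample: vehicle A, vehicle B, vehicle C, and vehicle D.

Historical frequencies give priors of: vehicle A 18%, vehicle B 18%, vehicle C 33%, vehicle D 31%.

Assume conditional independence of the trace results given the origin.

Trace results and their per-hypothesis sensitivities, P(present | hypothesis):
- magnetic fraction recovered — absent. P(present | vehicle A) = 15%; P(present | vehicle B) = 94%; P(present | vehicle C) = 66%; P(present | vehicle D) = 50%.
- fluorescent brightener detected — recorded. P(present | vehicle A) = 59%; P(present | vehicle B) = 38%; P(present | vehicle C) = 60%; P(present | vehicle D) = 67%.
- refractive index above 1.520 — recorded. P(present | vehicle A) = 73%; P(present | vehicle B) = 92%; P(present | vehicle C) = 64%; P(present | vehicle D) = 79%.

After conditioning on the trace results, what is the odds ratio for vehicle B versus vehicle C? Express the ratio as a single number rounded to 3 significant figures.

0.0876

Posterior odds equal prior odds times the likelihood ratio; only the two competing hypotheses matter (using 1 − P(present | H) for each absent trace result).
  vehicle B: 0.18 × (1 − 0.94) × 0.38 × 0.92 = 0.0037757
  vehicle C: 0.33 × (1 − 0.66) × 0.60 × 0.64 = 0.043085
Odds(vehicle B : vehicle C) = 0.0037757 / 0.043085 ≈ 0.0876.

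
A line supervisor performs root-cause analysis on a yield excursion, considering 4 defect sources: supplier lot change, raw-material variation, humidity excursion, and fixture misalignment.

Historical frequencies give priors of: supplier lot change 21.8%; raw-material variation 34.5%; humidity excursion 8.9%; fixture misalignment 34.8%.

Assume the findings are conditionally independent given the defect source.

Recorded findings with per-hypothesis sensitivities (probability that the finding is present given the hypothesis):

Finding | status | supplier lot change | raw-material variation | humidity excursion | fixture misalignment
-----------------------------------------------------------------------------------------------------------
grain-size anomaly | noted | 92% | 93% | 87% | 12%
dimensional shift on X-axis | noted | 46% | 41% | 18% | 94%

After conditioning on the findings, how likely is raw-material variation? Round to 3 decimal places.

Multiply each prior by the joint likelihood of the evidence pattern:
  supplier lot change: 0.218 × 0.92 × 0.46 = 0.092258
  raw-material variation: 0.345 × 0.93 × 0.41 = 0.13155
  humidity excursion: 0.089 × 0.87 × 0.18 = 0.013937
  fixture misalignment: 0.348 × 0.12 × 0.94 = 0.039254
Marginal likelihood of the evidence = 0.277.
P(raw-material variation | evidence) = 0.13155 / 0.277 ≈ 0.475.

0.475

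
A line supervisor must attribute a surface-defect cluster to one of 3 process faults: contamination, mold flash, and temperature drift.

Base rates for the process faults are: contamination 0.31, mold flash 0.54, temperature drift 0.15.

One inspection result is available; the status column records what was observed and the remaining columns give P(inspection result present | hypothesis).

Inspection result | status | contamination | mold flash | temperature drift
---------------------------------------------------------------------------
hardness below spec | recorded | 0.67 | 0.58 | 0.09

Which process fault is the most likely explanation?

Multiply each prior by the likelihood of the inspection result:
  contamination: 0.31 × 0.67 = 0.2077
  mold flash: 0.54 × 0.58 = 0.3132
  temperature drift: 0.15 × 0.09 = 0.0135
Normalizing constant Z = 0.2077 + 0.3132 + 0.0135 = 0.5344.
P(contamination | evidence) ≈ 0.2077 / 0.5344 ≈ 0.389
P(mold flash | evidence) ≈ 0.3132 / 0.5344 ≈ 0.586
P(temperature drift | evidence) ≈ 0.0135 / 0.5344 ≈ 0.025
The largest is 0.586, so mold flash is most probable.

mold flash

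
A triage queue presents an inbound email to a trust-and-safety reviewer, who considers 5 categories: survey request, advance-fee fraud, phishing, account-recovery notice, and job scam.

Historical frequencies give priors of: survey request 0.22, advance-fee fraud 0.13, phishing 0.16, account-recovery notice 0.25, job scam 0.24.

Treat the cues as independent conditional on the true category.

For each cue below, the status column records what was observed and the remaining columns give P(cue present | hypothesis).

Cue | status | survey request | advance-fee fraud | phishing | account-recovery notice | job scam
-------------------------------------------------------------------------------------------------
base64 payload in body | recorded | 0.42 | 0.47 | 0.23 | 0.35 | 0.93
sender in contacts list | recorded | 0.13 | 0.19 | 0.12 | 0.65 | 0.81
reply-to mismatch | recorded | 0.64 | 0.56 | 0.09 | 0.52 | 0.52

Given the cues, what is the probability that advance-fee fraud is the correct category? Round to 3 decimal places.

By Bayes' rule with conditional independence, the unnormalized weight for each hypothesis is prior × ∏ likelihoods:
  survey request: 0.22 × 0.42 × 0.13 × 0.64 = 0.0076877
  advance-fee fraud: 0.13 × 0.47 × 0.19 × 0.56 = 0.006501
  phishing: 0.16 × 0.23 × 0.12 × 0.09 = 0.00039744
  account-recovery notice: 0.25 × 0.35 × 0.65 × 0.52 = 0.029575
  job scam: 0.24 × 0.93 × 0.81 × 0.52 = 0.094012
Normalizing constant Z = 0.0076877 + 0.006501 + 0.00039744 + 0.029575 + 0.094012 = 0.13817.
P(advance-fee fraud | evidence) = 0.006501 / 0.13817 ≈ 0.047.

0.047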